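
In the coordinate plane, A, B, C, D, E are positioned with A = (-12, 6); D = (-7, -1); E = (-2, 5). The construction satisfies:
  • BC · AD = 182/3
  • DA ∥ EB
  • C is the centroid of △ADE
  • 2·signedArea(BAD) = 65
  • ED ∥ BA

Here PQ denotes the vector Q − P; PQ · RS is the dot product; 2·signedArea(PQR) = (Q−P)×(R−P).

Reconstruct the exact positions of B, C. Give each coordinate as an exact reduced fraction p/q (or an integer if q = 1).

B = (-7, 12)
C = (-7, 10/3)

1. B_x = -7  [ED ∥ BA ∩ DA ∥ EB]
2. B_y = 12  [ED ∥ BA ∩ DA ∥ EB]
   → B = (-7, 12)
3. C_x = -7  [C is the centroid of △ADE]
4. C_y = 10/3  [C is the centroid of △ADE]
   → C = (-7, 10/3)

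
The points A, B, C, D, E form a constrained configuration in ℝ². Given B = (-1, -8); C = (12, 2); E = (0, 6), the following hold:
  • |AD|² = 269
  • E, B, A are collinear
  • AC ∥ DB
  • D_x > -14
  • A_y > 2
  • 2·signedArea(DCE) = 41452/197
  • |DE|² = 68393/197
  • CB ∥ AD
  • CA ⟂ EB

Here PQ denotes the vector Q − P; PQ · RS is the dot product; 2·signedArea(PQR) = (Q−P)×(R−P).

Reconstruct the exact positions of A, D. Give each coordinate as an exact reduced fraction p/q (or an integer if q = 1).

1. A_x = -44/197  [E, B, A are collinear ∩ CA ⟂ EB]
2. A_y = 566/197  [E, B, A are collinear ∩ CA ⟂ EB]
   → A = (-44/197, 566/197)
3. D_x = -2605/197  [AC ∥ DB ∩ CB ∥ AD]
4. D_y = -1404/197  [AC ∥ DB ∩ CB ∥ AD]
   → D = (-2605/197, -1404/197)

A = (-44/197, 566/197)
D = (-2605/197, -1404/197)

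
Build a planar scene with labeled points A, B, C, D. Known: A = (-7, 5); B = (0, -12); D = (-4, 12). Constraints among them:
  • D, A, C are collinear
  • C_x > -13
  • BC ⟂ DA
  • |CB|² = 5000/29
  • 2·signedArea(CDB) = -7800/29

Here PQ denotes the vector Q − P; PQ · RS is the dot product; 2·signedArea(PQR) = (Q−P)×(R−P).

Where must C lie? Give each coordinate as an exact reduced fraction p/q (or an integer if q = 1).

C = (-350/29, -198/29)

1. C_x = -350/29  [D, A, C are collinear ∩ BC ⟂ DA]
2. C_y = -198/29  [D, A, C are collinear ∩ BC ⟂ DA]
   → C = (-350/29, -198/29)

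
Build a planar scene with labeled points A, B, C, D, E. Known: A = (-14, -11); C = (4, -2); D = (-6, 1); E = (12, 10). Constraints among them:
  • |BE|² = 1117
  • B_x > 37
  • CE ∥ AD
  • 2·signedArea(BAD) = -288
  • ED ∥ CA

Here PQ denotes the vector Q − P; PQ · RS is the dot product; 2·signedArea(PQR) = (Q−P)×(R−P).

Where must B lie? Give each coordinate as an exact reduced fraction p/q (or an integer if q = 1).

B = (38, 31)

1. B_x = 38  [line -12·x + 8·y + 208 = 0 ∩ |BE|² = 1117]
2. B_y = 31  [line -12·x + 8·y + 208 = 0 ∩ |BE|² = 1117]
   → B = (38, 31)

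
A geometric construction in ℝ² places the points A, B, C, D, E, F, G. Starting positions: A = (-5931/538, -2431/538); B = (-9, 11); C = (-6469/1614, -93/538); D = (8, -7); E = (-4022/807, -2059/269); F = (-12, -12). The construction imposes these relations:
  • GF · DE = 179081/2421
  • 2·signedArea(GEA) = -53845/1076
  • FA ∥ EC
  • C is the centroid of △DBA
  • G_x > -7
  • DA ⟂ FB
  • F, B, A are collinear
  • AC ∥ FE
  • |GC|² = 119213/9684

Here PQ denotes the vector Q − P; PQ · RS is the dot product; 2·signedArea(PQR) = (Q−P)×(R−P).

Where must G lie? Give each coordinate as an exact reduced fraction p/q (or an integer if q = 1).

G = (-11285/1614, 450/269)

1. G_x = -11285/1614  [GF · DE = 179081/2421 ∩ 2·signedArea(GEA) = -53845/1076]
2. G_y = 450/269  [GF · DE = 179081/2421 ∩ 2·signedArea(GEA) = -53845/1076]
   → G = (-11285/1614, 450/269)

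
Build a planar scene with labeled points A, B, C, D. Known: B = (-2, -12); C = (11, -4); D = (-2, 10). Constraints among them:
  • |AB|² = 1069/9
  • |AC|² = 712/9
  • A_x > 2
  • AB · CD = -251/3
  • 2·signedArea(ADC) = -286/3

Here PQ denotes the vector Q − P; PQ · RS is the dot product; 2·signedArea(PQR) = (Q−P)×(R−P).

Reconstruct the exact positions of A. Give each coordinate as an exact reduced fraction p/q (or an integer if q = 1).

A = (7/3, -2)

1. A_x = 7/3  [AB · CD = -251/3 ∩ 2·signedArea(ADC) = -286/3]
2. A_y = -2  [AB · CD = -251/3 ∩ 2·signedArea(ADC) = -286/3]
   → A = (7/3, -2)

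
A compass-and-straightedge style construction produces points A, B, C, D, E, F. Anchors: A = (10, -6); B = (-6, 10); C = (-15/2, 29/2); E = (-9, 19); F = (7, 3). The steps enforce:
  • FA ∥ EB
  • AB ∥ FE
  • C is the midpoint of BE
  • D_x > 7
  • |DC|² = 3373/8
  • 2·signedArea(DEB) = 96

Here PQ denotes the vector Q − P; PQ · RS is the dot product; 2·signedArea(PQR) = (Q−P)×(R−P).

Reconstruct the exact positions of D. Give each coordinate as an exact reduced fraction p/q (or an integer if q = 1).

D = (31/4, 3/4)

1. D_x = 31/4  [line 9·x + 3·y + -72 = 0 ∩ |DC|² = 3373/8]
2. D_y = 3/4  [line 9·x + 3·y + -72 = 0 ∩ |DC|² = 3373/8]
   → D = (31/4, 3/4)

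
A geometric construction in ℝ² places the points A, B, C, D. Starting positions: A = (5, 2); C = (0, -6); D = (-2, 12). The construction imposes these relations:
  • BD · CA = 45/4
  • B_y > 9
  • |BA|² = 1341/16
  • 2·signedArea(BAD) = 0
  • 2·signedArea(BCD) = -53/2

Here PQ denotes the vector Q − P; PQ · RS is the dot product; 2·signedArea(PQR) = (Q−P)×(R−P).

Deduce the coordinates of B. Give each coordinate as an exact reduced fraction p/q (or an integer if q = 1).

1. B_x = -1/4  [2·signedArea(BAD) = 0 ∩ BD · CA = 45/4]
2. B_y = 19/2  [2·signedArea(BAD) = 0 ∩ BD · CA = 45/4]
   → B = (-1/4, 19/2)

B = (-1/4, 19/2)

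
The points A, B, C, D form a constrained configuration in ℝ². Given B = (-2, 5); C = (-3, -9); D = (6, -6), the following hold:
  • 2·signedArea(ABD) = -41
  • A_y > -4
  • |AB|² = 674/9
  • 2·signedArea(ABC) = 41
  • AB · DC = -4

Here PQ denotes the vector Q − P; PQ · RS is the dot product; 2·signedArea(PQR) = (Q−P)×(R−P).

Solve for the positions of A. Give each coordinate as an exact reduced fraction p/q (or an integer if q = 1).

1. A_x = 1/3  [2·signedArea(ABD) = -41 ∩ 2·signedArea(ABC) = 41]
2. A_y = -10/3  [2·signedArea(ABD) = -41 ∩ 2·signedArea(ABC) = 41]
   → A = (1/3, -10/3)

A = (1/3, -10/3)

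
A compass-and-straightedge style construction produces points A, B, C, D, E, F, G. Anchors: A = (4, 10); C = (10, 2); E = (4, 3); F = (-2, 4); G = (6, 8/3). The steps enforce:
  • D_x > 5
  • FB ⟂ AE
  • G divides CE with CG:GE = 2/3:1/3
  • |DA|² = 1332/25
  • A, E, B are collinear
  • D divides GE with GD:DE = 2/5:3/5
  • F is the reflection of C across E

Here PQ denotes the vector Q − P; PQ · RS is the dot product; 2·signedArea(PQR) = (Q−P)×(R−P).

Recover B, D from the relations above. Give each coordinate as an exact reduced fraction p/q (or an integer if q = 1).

B = (4, 4)
D = (26/5, 14/5)

1. B_x = 4  [A, E, B are collinear ∩ FB ⟂ AE]
2. B_y = 4  [A, E, B are collinear ∩ FB ⟂ AE]
   → B = (4, 4)
3. D_x = 26/5  [D divides GE with GD:DE = 2/5:3/5]
4. D_y = 14/5  [D divides GE with GD:DE = 2/5:3/5]
   → D = (26/5, 14/5)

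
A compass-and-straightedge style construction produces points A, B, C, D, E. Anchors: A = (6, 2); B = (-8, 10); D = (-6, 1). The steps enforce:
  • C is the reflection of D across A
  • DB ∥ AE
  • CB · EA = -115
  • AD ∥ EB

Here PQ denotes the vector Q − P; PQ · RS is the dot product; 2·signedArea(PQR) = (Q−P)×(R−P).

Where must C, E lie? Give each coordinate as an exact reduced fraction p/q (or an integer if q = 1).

1. C_x = 18  [C is the reflection of D across A]
2. C_y = 3  [C is the reflection of D across A]
   → C = (18, 3)
3. E_x = 4  [AD ∥ EB ∩ DB ∥ AE]
4. E_y = 11  [AD ∥ EB ∩ DB ∥ AE]
   → E = (4, 11)

C = (18, 3)
E = (4, 11)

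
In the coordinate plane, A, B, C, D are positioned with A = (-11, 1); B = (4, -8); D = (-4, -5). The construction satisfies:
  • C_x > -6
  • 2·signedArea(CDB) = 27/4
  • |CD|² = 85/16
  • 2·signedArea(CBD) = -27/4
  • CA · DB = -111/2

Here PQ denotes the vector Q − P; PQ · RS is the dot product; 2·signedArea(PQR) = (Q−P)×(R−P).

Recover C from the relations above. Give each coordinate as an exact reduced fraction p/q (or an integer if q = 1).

1. C_x = -23/4  [2·signedArea(CBD) = -27/4 ∩ CA · DB = -111/2]
2. C_y = -7/2  [2·signedArea(CBD) = -27/4 ∩ CA · DB = -111/2]
   → C = (-23/4, -7/2)

C = (-23/4, -7/2)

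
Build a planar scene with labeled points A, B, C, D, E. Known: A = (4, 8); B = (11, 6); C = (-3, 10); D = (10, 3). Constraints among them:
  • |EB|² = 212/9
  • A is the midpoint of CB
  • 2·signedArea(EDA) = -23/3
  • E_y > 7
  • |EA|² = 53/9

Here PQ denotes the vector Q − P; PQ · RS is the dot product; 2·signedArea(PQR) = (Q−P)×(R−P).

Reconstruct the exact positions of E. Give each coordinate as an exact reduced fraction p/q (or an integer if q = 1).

1. E_x = 19/3  [line -5·x + -6·y + 227/3 = 0 ∩ |EB|² = 212/9]
2. E_y = 22/3  [line -5·x + -6·y + 227/3 = 0 ∩ |EB|² = 212/9]
   → E = (19/3, 22/3)

E = (19/3, 22/3)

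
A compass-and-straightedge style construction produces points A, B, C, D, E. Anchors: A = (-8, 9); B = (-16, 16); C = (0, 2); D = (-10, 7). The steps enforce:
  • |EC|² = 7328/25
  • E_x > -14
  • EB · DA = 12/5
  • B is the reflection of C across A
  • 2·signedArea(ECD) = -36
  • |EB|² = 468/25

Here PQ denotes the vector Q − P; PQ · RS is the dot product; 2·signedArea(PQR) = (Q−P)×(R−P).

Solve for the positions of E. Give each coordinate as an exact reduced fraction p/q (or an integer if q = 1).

E = (-68/5, 62/5)

1. E_x = -68/5  [2·signedArea(ECD) = -36 ∩ EB · DA = 12/5]
2. E_y = 62/5  [2·signedArea(ECD) = -36 ∩ EB · DA = 12/5]
   → E = (-68/5, 62/5)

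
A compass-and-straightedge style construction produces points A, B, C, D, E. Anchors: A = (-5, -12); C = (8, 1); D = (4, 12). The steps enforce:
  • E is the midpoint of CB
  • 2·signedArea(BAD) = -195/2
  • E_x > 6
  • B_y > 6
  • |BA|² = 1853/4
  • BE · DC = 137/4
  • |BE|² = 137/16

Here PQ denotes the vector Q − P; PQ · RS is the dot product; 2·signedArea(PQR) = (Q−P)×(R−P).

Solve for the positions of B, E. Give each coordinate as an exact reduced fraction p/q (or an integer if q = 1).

1. B_x = 6  [line -24·x + 9·y + 171/2 = 0 ∩ |BA|² = 1853/4]
2. B_y = 13/2  [line -24·x + 9·y + 171/2 = 0 ∩ |BA|² = 1853/4]
   → B = (6, 13/2)
3. E_x = 7  [E is the midpoint of CB]
4. E_y = 15/4  [E is the midpoint of CB]
   → E = (7, 15/4)

B = (6, 13/2)
E = (7, 15/4)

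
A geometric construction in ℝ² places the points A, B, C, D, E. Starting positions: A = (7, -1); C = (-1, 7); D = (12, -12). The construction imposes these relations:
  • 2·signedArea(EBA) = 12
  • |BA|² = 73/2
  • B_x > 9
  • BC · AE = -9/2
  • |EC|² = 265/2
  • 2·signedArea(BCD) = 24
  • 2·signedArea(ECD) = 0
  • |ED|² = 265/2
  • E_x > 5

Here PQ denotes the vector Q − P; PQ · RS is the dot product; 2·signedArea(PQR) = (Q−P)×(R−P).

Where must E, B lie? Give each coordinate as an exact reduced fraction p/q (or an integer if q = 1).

1. E_x = 11/2  [line 19·x + 13·y + -72 = 0 ∩ |EC|² = 265/2]
2. E_y = -5/2  [line 19·x + 13·y + -72 = 0 ∩ |EC|² = 265/2]
   → E = (11/2, -5/2)
3. B_x = 19/2  [2·signedArea(BCD) = 24 ∩ 2·signedArea(EBA) = 12]
4. B_y = -13/2  [2·signedArea(BCD) = 24 ∩ 2·signedArea(EBA) = 12]
   → B = (19/2, -13/2)

B = (19/2, -13/2)
E = (11/2, -5/2)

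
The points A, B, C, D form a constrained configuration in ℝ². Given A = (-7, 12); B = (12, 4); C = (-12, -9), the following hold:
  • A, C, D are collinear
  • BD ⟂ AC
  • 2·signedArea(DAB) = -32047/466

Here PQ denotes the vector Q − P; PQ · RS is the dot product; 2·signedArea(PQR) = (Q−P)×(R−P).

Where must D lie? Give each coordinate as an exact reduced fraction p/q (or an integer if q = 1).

D = (-3627/466, 4059/466)

1. D_x = -3627/466  [A, C, D are collinear ∩ BD ⟂ AC]
2. D_y = 4059/466  [A, C, D are collinear ∩ BD ⟂ AC]
   → D = (-3627/466, 4059/466)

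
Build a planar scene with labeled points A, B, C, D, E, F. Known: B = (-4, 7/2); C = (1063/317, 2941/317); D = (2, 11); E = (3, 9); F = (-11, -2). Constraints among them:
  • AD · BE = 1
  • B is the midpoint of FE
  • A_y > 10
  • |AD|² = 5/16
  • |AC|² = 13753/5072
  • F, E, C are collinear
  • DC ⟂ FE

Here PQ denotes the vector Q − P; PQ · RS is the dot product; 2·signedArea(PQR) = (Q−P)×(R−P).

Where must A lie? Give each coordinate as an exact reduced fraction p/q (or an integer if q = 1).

1. A_x = 9/4  [line -7·x + -11/2·y + 147/2 = 0 ∩ |AC|² = 13753/5072]
2. A_y = 21/2  [line -7·x + -11/2·y + 147/2 = 0 ∩ |AC|² = 13753/5072]
   → A = (9/4, 21/2)

A = (9/4, 21/2)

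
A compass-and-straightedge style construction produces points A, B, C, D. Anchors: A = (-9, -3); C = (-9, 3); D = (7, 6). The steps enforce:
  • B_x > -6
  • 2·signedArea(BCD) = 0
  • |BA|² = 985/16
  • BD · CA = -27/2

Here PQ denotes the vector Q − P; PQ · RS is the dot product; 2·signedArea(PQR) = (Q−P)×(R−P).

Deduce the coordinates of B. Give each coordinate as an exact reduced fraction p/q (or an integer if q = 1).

B = (-5, 15/4)

1. B_x = -5  [2·signedArea(BCD) = 0 ∩ BD · CA = -27/2]
2. B_y = 15/4  [2·signedArea(BCD) = 0 ∩ BD · CA = -27/2]
   → B = (-5, 15/4)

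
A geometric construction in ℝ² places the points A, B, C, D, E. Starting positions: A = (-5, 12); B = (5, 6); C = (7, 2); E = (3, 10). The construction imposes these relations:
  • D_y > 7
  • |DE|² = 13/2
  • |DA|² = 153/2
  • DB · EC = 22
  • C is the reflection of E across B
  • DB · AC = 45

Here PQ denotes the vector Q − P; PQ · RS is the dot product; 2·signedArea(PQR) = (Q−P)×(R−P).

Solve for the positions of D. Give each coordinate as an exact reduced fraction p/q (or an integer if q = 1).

D = (5/2, 15/2)

1. D_x = 5/2  [DB · AC = 45 ∩ DB · EC = 22]
2. D_y = 15/2  [DB · AC = 45 ∩ DB · EC = 22]
   → D = (5/2, 15/2)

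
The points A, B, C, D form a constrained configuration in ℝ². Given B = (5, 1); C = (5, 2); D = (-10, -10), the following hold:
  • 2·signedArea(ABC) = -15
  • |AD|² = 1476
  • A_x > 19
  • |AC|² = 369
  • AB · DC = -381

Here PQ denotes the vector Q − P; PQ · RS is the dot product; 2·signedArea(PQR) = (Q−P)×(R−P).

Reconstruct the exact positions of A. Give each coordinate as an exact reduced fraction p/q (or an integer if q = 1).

A = (20, 14)

1. A_x = 20  [AB · DC = -381 ∩ 2·signedArea(ABC) = -15]
2. A_y = 14  [AB · DC = -381 ∩ 2·signedArea(ABC) = -15]
   → A = (20, 14)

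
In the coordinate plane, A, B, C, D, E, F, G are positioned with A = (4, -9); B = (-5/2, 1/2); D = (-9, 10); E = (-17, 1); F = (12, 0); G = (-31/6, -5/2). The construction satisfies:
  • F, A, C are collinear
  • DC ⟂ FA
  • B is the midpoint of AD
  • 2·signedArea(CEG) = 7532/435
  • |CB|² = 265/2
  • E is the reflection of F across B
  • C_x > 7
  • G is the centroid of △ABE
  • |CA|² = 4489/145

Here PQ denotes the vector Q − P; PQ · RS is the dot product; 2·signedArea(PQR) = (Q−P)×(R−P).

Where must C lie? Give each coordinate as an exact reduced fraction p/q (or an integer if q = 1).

C = (1116/145, -702/145)

1. C_x = 1116/145  [F, A, C are collinear ∩ DC ⟂ FA]
2. C_y = -702/145  [F, A, C are collinear ∩ DC ⟂ FA]
   → C = (1116/145, -702/145)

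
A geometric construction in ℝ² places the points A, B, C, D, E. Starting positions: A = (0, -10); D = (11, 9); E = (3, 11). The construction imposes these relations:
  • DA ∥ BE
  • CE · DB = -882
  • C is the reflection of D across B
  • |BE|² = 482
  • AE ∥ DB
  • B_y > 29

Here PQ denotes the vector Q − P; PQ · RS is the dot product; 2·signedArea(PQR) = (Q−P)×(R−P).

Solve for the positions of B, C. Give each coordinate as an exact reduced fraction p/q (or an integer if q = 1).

1. B_x = 14  [DA ∥ BE ∩ AE ∥ DB]
2. B_y = 30  [DA ∥ BE ∩ AE ∥ DB]
   → B = (14, 30)
3. C_x = 17  [C is the reflection of D across B]
4. C_y = 51  [C is the reflection of D across B]
   → C = (17, 51)

B = (14, 30)
C = (17, 51)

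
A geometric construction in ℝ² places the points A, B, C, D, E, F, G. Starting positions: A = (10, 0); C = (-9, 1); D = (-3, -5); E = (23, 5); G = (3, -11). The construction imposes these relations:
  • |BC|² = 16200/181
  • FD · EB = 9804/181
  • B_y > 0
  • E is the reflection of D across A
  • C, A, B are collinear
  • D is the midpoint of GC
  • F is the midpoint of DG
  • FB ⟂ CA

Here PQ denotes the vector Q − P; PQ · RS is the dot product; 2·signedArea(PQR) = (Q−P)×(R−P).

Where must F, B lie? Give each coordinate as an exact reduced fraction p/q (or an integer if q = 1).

1. F_x = 0  [F is the midpoint of DG]
2. F_y = -8  [F is the midpoint of DG]
   → F = (0, -8)
3. B_x = 81/181  [C, A, B are collinear ∩ FB ⟂ CA]
4. B_y = 91/181  [C, A, B are collinear ∩ FB ⟂ CA]
   → B = (81/181, 91/181)

B = (81/181, 91/181)
F = (0, -8)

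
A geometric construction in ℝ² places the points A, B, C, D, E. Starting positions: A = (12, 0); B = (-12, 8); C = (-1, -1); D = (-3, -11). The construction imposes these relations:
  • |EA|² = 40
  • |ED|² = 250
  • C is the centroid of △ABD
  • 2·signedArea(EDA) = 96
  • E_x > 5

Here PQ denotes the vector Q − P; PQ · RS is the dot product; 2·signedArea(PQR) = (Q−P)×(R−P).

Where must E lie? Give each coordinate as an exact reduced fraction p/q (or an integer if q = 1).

1. E_x = 6  [line -11·x + 15·y + 36 = 0 ∩ |ED|² = 250]
2. E_y = 2  [line -11·x + 15·y + 36 = 0 ∩ |ED|² = 250]
   → E = (6, 2)

E = (6, 2)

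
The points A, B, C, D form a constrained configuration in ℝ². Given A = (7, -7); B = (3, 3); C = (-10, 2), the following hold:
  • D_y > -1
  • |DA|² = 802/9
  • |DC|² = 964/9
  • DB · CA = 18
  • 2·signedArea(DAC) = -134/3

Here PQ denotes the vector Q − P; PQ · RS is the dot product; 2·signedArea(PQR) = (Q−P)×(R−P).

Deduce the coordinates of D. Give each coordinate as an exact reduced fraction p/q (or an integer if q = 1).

D = (0, -2/3)

1. D_x = 0  [DB · CA = 18 ∩ 2·signedArea(DAC) = -134/3]
2. D_y = -2/3  [DB · CA = 18 ∩ 2·signedArea(DAC) = -134/3]
   → D = (0, -2/3)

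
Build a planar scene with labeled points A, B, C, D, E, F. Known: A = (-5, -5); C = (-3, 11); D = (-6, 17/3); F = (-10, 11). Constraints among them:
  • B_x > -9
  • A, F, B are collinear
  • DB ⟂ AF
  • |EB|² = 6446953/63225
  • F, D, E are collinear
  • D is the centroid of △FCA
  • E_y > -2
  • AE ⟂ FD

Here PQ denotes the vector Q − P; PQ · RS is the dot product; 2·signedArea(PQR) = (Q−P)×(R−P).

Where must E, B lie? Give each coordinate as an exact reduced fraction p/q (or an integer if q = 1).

B = (-6850/843, 4217/843)
E = (-13/25, -41/25)

1. E_x = -13/25  [F, D, E are collinear ∩ AE ⟂ FD]
2. E_y = -41/25  [F, D, E are collinear ∩ AE ⟂ FD]
   → E = (-13/25, -41/25)
3. B_x = -6850/843  [A, F, B are collinear ∩ DB ⟂ AF]
4. B_y = 4217/843  [A, F, B are collinear ∩ DB ⟂ AF]
   → B = (-6850/843, 4217/843)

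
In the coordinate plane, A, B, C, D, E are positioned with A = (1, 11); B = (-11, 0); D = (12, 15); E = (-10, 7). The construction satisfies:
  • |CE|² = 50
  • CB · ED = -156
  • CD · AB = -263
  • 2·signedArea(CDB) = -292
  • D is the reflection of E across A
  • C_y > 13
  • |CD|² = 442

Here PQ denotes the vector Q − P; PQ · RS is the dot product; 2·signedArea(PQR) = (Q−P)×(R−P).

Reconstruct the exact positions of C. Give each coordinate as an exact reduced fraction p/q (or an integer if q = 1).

C = (-9, 14)

1. C_x = -9  [CB · ED = -156 ∩ CD · AB = -263]
2. C_y = 14  [CB · ED = -156 ∩ CD · AB = -263]
   → C = (-9, 14)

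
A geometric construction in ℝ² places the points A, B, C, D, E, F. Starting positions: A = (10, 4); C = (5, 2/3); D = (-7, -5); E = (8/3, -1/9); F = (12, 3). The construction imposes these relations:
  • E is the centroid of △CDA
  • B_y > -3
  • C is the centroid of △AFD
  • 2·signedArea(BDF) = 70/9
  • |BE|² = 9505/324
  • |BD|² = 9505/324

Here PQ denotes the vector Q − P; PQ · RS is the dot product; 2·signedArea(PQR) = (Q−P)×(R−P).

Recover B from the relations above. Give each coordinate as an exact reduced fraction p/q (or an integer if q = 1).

B = (-13/6, -23/9)

1. B_x = -13/6  [line -8·x + 19·y + 281/9 = 0 ∩ |BD|² = 9505/324]
2. B_y = -23/9  [line -8·x + 19·y + 281/9 = 0 ∩ |BD|² = 9505/324]
   → B = (-13/6, -23/9)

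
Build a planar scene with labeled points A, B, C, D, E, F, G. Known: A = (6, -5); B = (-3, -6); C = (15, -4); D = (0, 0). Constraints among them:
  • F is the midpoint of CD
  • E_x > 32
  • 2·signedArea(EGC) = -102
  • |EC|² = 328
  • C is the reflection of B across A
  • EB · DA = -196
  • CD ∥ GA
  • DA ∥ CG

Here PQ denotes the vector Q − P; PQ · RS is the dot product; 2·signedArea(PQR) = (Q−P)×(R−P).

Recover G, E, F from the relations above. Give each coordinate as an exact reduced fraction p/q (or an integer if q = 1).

E = (33, -2)
F = (15/2, -2)
G = (21, -9)

1. G_x = 21  [CD ∥ GA ∩ DA ∥ CG]
2. G_y = -9  [CD ∥ GA ∩ DA ∥ CG]
   → G = (21, -9)
3. E_x = 33  [2·signedArea(EGC) = -102 ∩ EB · DA = -196]
4. E_y = -2  [2·signedArea(EGC) = -102 ∩ EB · DA = -196]
   → E = (33, -2)
5. F_x = 15/2  [F is the midpoint of CD]
6. F_y = -2  [F is the midpoint of CD]
   → F = (15/2, -2)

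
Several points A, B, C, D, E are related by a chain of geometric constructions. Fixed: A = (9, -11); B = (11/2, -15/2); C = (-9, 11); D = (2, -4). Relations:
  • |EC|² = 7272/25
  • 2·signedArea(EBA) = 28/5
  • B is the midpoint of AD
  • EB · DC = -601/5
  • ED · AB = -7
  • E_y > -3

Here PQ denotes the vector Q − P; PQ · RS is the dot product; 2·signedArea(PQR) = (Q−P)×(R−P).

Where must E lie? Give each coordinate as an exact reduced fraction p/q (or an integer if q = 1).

1. E_x = 9/5  [ED · AB = -7 ∩ 2·signedArea(EBA) = 28/5]
2. E_y = -11/5  [ED · AB = -7 ∩ 2·signedArea(EBA) = 28/5]
   → E = (9/5, -11/5)

E = (9/5, -11/5)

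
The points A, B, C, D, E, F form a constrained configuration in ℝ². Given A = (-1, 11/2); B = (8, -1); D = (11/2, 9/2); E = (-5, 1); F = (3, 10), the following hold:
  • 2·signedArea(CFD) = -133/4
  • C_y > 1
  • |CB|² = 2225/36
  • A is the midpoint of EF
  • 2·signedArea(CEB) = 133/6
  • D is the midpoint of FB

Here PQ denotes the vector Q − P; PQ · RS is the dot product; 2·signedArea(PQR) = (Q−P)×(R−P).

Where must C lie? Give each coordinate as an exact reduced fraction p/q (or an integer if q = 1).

C = (2/3, 11/6)

1. C_x = 2/3  [2·signedArea(CFD) = -133/4 ∩ 2·signedArea(CEB) = 133/6]
2. C_y = 11/6  [2·signedArea(CFD) = -133/4 ∩ 2·signedArea(CEB) = 133/6]
   → C = (2/3, 11/6)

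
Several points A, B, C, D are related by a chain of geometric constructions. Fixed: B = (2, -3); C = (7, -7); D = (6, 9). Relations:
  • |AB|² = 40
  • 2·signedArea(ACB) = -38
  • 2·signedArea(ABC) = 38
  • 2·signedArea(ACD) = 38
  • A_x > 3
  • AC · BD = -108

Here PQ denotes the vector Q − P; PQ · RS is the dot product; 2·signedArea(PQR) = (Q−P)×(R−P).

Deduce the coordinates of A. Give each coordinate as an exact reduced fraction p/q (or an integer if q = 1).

1. A_x = 4  [2·signedArea(ACB) = -38 ∩ AC · BD = -108]
2. A_y = 3  [2·signedArea(ACB) = -38 ∩ AC · BD = -108]
   → A = (4, 3)

A = (4, 3)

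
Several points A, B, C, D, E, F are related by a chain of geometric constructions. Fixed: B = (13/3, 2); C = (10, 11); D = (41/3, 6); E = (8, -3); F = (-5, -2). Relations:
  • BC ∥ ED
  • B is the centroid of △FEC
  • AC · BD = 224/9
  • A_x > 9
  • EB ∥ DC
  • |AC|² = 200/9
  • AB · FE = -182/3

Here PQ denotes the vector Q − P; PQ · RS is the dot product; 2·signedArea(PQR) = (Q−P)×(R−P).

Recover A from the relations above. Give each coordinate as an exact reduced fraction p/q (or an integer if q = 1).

A = (28/3, 19/3)

1. A_x = 28/3  [AB · FE = -182/3 ∩ AC · BD = 224/9]
2. A_y = 19/3  [AB · FE = -182/3 ∩ AC · BD = 224/9]
   → A = (28/3, 19/3)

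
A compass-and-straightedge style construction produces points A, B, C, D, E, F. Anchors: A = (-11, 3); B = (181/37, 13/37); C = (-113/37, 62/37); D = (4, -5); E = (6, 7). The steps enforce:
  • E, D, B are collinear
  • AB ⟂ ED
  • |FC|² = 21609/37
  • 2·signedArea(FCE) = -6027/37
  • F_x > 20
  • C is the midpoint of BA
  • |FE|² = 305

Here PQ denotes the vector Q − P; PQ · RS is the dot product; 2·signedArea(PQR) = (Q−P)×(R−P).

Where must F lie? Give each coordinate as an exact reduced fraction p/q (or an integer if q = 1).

F = (769/37, -85/37)

1. F_x = 769/37  [line -197/37·x + 335/37·y + 4864/37 = 0 ∩ |FE|² = 305]
2. F_y = -85/37  [line -197/37·x + 335/37·y + 4864/37 = 0 ∩ |FE|² = 305]
   → F = (769/37, -85/37)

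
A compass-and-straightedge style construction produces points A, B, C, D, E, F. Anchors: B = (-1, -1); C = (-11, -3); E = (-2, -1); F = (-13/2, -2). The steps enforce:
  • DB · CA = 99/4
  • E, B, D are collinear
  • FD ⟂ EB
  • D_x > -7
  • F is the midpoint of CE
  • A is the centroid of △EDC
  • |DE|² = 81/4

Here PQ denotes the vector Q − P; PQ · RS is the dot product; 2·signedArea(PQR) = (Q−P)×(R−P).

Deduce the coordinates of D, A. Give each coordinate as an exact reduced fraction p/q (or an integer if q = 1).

1. D_x = -13/2  [E, B, D are collinear ∩ FD ⟂ EB]
2. D_y = -1  [E, B, D are collinear ∩ FD ⟂ EB]
   → D = (-13/2, -1)
3. A_x = -13/2  [A is the centroid of △EDC]
4. A_y = -5/3  [A is the centroid of △EDC]
   → A = (-13/2, -5/3)

A = (-13/2, -5/3)
D = (-13/2, -1)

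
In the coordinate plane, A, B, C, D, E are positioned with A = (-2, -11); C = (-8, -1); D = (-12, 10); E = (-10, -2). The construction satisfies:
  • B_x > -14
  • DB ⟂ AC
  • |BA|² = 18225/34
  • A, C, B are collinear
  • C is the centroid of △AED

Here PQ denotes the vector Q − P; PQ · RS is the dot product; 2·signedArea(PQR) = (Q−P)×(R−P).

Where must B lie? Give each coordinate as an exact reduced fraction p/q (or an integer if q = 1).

B = (-473/34, 301/34)

1. B_x = -473/34  [A, C, B are collinear ∩ DB ⟂ AC]
2. B_y = 301/34  [A, C, B are collinear ∩ DB ⟂ AC]
   → B = (-473/34, 301/34)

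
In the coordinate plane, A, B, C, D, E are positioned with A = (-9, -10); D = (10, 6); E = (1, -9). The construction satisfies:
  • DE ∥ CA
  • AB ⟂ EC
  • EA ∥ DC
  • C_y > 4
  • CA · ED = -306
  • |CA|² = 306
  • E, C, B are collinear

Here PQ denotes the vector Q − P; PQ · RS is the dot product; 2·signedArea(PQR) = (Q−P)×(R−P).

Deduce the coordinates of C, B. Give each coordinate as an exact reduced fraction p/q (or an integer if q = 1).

B = (201/197, -1829/197)
C = (0, 5)

1. C_x = 0  [DE ∥ CA ∩ EA ∥ DC]
2. C_y = 5  [DE ∥ CA ∩ EA ∥ DC]
   → C = (0, 5)
3. B_x = 201/197  [E, C, B are collinear ∩ AB ⟂ EC]
4. B_y = -1829/197  [E, C, B are collinear ∩ AB ⟂ EC]
   → B = (201/197, -1829/197)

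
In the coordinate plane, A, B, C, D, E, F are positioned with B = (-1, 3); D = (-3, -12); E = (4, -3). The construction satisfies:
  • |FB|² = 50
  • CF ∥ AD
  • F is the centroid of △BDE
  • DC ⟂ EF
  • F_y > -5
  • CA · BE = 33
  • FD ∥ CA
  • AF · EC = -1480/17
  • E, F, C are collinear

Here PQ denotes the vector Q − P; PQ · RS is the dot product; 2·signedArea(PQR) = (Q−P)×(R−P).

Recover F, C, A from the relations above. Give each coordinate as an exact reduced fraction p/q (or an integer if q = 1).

1. F_x = 0  [F is the centroid of △BDE]
2. F_y = -4  [F is the centroid of △BDE]
   → F = (0, -4)
3. C_x = -80/17  [E, F, C are collinear ∩ DC ⟂ EF]
4. C_y = -88/17  [E, F, C are collinear ∩ DC ⟂ EF]
   → C = (-80/17, -88/17)
5. A_x = -131/17  [CF ∥ AD ∩ FD ∥ CA]
6. A_y = -224/17  [CF ∥ AD ∩ FD ∥ CA]
   → A = (-131/17, -224/17)

A = (-131/17, -224/17)
C = (-80/17, -88/17)
F = (0, -4)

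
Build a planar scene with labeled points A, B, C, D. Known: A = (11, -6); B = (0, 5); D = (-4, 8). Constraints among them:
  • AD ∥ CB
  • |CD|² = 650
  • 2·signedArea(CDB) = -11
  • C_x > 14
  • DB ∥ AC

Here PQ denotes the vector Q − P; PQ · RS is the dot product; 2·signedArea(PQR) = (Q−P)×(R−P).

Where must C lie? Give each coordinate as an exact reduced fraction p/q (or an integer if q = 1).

C = (15, -9)

1. C_x = 15  [AD ∥ CB ∩ DB ∥ AC]
2. C_y = -9  [AD ∥ CB ∩ DB ∥ AC]
   → C = (15, -9)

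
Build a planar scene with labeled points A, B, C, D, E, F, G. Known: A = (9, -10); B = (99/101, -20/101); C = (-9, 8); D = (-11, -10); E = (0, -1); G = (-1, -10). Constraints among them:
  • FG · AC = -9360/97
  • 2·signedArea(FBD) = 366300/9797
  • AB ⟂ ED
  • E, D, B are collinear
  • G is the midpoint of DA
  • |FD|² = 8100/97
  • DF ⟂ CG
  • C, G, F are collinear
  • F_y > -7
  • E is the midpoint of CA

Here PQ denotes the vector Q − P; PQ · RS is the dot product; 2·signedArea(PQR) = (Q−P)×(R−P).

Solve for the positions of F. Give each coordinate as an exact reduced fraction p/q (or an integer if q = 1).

F = (-257/97, -610/97)

1. F_x = -257/97  [C, G, F are collinear ∩ DF ⟂ CG]
2. F_y = -610/97  [C, G, F are collinear ∩ DF ⟂ CG]
   → F = (-257/97, -610/97)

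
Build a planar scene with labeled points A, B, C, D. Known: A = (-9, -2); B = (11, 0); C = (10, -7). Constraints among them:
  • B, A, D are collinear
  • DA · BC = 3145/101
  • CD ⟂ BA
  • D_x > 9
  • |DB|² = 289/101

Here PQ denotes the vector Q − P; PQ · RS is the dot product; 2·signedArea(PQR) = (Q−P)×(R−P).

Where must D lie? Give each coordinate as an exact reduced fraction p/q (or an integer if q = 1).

D = (941/101, -17/101)

1. D_x = 941/101  [B, A, D are collinear ∩ CD ⟂ BA]
2. D_y = -17/101  [B, A, D are collinear ∩ CD ⟂ BA]
   → D = (941/101, -17/101)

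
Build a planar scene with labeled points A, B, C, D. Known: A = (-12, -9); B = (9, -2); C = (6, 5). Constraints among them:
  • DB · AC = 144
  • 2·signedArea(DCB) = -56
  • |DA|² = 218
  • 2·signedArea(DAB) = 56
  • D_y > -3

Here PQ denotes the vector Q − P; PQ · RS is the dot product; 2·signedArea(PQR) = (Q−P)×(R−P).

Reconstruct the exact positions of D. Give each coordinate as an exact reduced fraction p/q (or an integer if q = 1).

D = (1, -2)

1. D_x = 1  [DB · AC = 144 ∩ 2·signedArea(DAB) = 56]
2. D_y = -2  [DB · AC = 144 ∩ 2·signedArea(DAB) = 56]
   → D = (1, -2)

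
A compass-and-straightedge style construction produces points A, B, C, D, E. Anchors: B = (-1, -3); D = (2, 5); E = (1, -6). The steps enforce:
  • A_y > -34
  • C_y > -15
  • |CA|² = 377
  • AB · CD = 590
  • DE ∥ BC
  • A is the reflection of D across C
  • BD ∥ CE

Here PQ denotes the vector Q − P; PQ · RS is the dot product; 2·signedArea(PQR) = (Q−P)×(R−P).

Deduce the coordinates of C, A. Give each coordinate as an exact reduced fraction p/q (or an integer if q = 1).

1. C_x = -2  [BD ∥ CE ∩ DE ∥ BC]
2. C_y = -14  [BD ∥ CE ∩ DE ∥ BC]
   → C = (-2, -14)
3. A_x = -6  [A is the reflection of D across C]
4. A_y = -33  [A is the reflection of D across C]
   → A = (-6, -33)

A = (-6, -33)
C = (-2, -14)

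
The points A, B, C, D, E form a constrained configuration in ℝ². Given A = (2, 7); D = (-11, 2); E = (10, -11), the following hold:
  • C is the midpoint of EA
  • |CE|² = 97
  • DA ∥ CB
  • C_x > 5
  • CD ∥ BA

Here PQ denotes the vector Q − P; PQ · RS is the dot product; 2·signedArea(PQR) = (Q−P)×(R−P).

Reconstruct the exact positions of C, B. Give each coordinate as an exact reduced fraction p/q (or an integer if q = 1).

B = (19, 3)
C = (6, -2)

1. C_x = 6  [C is the midpoint of EA]
2. C_y = -2  [C is the midpoint of EA]
   → C = (6, -2)
3. B_x = 19  [CD ∥ BA ∩ DA ∥ CB]
4. B_y = 3  [CD ∥ BA ∩ DA ∥ CB]
   → B = (19, 3)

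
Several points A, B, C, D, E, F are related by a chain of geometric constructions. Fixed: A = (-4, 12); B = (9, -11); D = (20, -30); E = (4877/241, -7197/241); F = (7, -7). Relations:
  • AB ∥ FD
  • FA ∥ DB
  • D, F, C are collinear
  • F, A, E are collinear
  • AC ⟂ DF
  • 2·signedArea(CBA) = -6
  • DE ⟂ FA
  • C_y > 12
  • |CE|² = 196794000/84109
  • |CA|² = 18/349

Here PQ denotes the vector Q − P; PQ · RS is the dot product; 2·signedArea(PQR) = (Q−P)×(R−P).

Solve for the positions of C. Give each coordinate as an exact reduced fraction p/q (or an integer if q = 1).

1. C_x = -1327/349  [D, F, C are collinear ∩ AC ⟂ DF]
2. C_y = 4227/349  [D, F, C are collinear ∩ AC ⟂ DF]
   → C = (-1327/349, 4227/349)

C = (-1327/349, 4227/349)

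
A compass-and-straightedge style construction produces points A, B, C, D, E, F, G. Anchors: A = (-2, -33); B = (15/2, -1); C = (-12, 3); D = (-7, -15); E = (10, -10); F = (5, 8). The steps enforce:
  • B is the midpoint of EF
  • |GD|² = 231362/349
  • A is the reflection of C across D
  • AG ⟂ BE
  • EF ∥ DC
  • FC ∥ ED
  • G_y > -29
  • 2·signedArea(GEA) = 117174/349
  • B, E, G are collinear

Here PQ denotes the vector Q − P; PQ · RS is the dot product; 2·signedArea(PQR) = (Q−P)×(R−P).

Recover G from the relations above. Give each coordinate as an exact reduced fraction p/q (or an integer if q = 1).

G = (5260/349, -9862/349)

1. G_x = 5260/349  [B, E, G are collinear ∩ AG ⟂ BE]
2. G_y = -9862/349  [B, E, G are collinear ∩ AG ⟂ BE]
   → G = (5260/349, -9862/349)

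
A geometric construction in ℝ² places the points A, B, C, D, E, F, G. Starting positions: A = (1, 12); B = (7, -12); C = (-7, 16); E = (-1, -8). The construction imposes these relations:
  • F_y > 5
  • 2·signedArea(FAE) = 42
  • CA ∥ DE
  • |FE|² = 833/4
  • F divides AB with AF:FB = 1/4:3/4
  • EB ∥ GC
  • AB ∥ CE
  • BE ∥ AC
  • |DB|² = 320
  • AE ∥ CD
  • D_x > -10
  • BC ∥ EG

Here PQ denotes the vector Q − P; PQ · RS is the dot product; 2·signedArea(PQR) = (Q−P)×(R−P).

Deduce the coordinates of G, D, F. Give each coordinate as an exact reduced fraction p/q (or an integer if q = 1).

1. G_x = -15  [EB ∥ GC ∩ BC ∥ EG]
2. G_y = 20  [EB ∥ GC ∩ BC ∥ EG]
   → G = (-15, 20)
3. D_x = -9  [CA ∥ DE ∩ AE ∥ CD]
4. D_y = -4  [CA ∥ DE ∩ AE ∥ CD]
   → D = (-9, -4)
5. F_x = 5/2  [F divides AB with AF:FB = 1/4:3/4]
6. F_y = 6  [F divides AB with AF:FB = 1/4:3/4]
   → F = (5/2, 6)

D = (-9, -4)
F = (5/2, 6)
G = (-15, 20)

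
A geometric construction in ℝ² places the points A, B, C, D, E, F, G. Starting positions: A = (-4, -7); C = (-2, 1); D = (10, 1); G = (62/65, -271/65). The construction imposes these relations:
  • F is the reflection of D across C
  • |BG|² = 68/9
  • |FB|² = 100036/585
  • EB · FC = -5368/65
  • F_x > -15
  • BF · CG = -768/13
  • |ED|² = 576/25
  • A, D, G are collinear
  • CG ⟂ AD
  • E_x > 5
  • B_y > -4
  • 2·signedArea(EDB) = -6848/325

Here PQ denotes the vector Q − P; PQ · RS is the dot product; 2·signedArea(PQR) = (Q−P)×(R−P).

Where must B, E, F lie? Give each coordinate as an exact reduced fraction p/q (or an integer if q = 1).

B = (-328/195, -661/195)
E = (26/5, 1)
F = (-14, 1)

1. F_x = -14  [F is the reflection of D across C]
2. F_y = 1  [F is the reflection of D across C]
   → F = (-14, 1)
3. B_x = -328/195  [line -192/65·x + 336/65·y + 816/65 = 0 ∩ |FB|² = 100036/585]
4. B_y = -661/195  [line -192/65·x + 336/65·y + 816/65 = 0 ∩ |FB|² = 100036/585]
   → B = (-328/195, -661/195)
5. E_x = 26/5  [2·signedArea(EDB) = -6848/325 ∩ EB · FC = -5368/65]
6. E_y = 1  [2·signedArea(EDB) = -6848/325 ∩ EB · FC = -5368/65]
   → E = (26/5, 1)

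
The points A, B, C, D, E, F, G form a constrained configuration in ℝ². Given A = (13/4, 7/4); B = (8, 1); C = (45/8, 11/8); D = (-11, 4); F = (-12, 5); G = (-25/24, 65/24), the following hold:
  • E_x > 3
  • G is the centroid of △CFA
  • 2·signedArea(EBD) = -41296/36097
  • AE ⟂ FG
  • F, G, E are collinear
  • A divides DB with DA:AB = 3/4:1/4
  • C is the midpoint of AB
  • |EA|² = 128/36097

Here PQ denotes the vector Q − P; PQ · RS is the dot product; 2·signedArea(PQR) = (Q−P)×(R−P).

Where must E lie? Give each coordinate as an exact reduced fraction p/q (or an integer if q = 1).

1. E_x = 471021/144388  [F, G, E are collinear ∩ AE ⟂ FG]
2. E_y = 261095/144388  [F, G, E are collinear ∩ AE ⟂ FG]
   → E = (471021/144388, 261095/144388)

E = (471021/144388, 261095/144388)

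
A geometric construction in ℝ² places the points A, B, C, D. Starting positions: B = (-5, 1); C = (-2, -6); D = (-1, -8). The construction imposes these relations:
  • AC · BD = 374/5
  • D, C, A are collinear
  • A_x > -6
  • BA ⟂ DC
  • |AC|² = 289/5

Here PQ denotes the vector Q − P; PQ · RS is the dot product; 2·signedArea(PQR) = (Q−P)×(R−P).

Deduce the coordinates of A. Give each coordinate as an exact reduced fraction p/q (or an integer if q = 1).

A = (-27/5, 4/5)

1. A_x = -27/5  [D, C, A are collinear ∩ BA ⟂ DC]
2. A_y = 4/5  [D, C, A are collinear ∩ BA ⟂ DC]
   → A = (-27/5, 4/5)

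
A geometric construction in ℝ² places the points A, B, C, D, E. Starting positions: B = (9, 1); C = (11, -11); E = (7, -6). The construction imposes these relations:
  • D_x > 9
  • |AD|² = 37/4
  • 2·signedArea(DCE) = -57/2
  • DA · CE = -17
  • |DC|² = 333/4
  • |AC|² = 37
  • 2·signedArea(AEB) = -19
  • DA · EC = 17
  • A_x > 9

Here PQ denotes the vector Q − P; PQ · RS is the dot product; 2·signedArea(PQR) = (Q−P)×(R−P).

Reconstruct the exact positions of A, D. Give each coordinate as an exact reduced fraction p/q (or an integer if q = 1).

1. A_x = 10  [line -7·x + 2·y + 80 = 0 ∩ |AC|² = 37]
2. A_y = -5  [line -7·x + 2·y + 80 = 0 ∩ |AC|² = 37]
   → A = (10, -5)
3. D_x = 19/2  [2·signedArea(DCE) = -57/2 ∩ DA · CE = -17]
4. D_y = -2  [2·signedArea(DCE) = -57/2 ∩ DA · CE = -17]
   → D = (19/2, -2)

A = (10, -5)
D = (19/2, -2)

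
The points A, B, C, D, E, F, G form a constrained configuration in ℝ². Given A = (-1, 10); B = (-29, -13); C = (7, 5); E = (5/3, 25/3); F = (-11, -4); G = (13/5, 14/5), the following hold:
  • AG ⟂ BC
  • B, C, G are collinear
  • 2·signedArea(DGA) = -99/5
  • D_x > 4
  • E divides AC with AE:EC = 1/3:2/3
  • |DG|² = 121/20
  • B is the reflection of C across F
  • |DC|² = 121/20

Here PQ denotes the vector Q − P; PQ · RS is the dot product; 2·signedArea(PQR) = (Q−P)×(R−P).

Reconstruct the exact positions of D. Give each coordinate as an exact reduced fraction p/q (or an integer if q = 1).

1. D_x = 24/5  [line -36/5·x + -18/5·y + 243/5 = 0 ∩ |DG|² = 121/20]
2. D_y = 39/10  [line -36/5·x + -18/5·y + 243/5 = 0 ∩ |DG|² = 121/20]
   → D = (24/5, 39/10)

D = (24/5, 39/10)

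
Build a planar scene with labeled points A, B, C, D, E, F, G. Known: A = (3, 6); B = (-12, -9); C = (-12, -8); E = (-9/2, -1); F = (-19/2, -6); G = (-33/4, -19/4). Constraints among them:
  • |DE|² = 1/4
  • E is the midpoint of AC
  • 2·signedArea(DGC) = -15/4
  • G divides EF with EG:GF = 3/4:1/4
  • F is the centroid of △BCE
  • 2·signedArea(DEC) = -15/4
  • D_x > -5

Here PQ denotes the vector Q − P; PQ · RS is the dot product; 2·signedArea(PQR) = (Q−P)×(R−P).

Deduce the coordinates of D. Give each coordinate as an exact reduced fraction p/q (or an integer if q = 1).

1. D_x = -9/2  [2·signedArea(DGC) = -15/4 ∩ 2·signedArea(DEC) = -15/4]
2. D_y = -1/2  [2·signedArea(DGC) = -15/4 ∩ 2·signedArea(DEC) = -15/4]
   → D = (-9/2, -1/2)

D = (-9/2, -1/2)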